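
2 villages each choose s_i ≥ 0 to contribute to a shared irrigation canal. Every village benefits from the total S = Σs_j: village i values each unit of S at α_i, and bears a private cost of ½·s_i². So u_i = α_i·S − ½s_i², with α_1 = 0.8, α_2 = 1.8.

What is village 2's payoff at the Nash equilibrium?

Village i's FOC: ∂u_i/∂s_i = α_i − s_i = 0, so s_i* = α_i.
NE contributions = (0.8, 1.8); S = 2.6.
u_2 = α_2·S − ½·(s_2)² = 1.8·2.6 − ½·1.8² = 3.06.

3.06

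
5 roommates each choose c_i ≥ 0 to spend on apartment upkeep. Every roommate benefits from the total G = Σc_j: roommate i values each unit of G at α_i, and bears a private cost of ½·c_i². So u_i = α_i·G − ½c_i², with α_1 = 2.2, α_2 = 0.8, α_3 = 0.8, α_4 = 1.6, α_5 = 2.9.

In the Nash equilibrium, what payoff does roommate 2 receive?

6.32

Roommate i's FOC: ∂u_i/∂c_i = α_i − c_i = 0, so c_i* = α_i.
NE contributions = (2.2, 0.8, 0.8, 1.6, 2.9); G = 8.3.
u_2 = α_2·G − ½·(c_2)² = 0.8·8.3 − ½·0.8² = 6.32.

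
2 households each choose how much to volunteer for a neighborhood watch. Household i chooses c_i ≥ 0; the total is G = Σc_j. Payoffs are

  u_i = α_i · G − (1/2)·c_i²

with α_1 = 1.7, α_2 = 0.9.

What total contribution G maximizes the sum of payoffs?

Planner FOC: ∂(Σu_j)/∂c_i = (Σα_j) − c_i = 0, so c_i^SO = Σα_j = 2.6 for every i; G^SO = 5.2.

5.2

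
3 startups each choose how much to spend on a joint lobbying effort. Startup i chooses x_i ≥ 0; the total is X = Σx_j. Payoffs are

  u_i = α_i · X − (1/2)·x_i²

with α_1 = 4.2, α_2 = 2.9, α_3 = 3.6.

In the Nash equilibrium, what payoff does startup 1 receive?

Startup i's FOC: ∂u_i/∂x_i = α_i − x_i = 0, so x_i* = α_i.
NE contributions = (4.2, 2.9, 3.6); X = 10.7.
u_1 = α_1·X − ½·(x_1)² = 4.2·10.7 − ½·4.2² = 36.12.

36.12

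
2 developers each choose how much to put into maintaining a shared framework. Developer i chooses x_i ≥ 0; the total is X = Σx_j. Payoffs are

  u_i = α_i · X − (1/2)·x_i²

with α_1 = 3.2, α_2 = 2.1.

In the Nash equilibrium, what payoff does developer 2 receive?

8.925

Developer i's FOC: ∂u_i/∂x_i = α_i − x_i = 0, so x_i* = α_i.
NE contributions = (3.2, 2.1); X = 5.3.
u_2 = α_2·X − ½·(x_2)² = 2.1·5.3 − ½·2.1² = 8.925.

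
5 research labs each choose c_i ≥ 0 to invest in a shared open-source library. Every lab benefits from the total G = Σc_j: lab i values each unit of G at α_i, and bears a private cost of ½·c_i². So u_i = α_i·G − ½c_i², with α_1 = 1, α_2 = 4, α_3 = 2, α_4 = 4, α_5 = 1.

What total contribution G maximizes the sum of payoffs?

Planner FOC: ∂(Σu_j)/∂c_i = (Σα_j) − c_i = 0, so c_i^SO = Σα_j = 12 for every i; G^SO = 60.

60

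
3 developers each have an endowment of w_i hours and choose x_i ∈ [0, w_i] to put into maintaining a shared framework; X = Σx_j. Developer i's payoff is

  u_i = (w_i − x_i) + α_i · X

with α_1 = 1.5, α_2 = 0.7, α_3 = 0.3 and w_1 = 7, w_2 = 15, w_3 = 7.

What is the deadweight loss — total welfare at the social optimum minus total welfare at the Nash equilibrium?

∂u_i/∂x_i = α_i − 1, so developer i contributes w_i if α_i > 1, else 0.
α_i > 1 for i ∈ {1}; NE contributions (7, 0, 0), X = 7.
W^NE = Σw_i − X^NE + (Σα_i)·X^NE = 29 + 1.5·7 = 39.5.
Planner: ∂(Σu_j)/∂x_i = Σα_j − 1 = 1.5 > 0, so everyone contributes w_i; X^SO = 29, W^SO = 29 + 1.5·29 = 72.5.
Deadweight loss = 33.

33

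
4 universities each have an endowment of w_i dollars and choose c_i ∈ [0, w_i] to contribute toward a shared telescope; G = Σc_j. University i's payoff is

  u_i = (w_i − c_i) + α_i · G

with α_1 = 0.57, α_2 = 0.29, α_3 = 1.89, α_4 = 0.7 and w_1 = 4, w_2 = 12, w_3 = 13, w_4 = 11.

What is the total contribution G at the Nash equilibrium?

∂u_i/∂c_i = α_i − 1, so university i contributes w_i if α_i > 1, else 0.
α_i > 1 for i ∈ {3}; NE contributions (0, 0, 13, 0), G = 13.

13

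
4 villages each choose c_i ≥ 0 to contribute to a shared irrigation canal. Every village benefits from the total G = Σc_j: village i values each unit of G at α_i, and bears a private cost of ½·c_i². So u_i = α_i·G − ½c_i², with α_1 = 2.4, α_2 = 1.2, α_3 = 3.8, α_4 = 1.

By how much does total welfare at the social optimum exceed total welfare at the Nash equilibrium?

Village i's FOC: ∂u_i/∂c_i = α_i − c_i = 0, so c_i* = α_i.
NE contributions = (2.4, 1.2, 3.8, 1); G = 8.4.
W^NE = (Σα)·G − ½Σα_i² = 8.4² − ½·22.64 = 59.24.
Planner sets c_i = Σα_j = 8.4 for every i, so G^SO = 4·8.4 = 33.6.
W^SO = (Σα)·G^SO − ½·4·(Σα)² = (4/2)·8.4² = 141.12.
Deadweight loss = W^SO − W^NE = 81.88.

81.88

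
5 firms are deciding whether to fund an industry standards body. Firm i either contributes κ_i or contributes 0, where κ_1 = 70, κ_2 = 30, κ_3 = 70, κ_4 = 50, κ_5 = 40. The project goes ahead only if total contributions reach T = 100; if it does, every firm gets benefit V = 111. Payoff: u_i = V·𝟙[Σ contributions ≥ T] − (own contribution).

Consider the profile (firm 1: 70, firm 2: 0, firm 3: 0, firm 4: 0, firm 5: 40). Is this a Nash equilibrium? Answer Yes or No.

Total = 110 ≥ 100: provided.
Firm 1 (pledges 70, payoff 41): dropping to 0 → total 40, payoff 0. No gain.
Firm 2 (pledges 0, payoff 111): pledging 30 → total 140, payoff 81. No gain.
Firm 3 (pledges 0, payoff 111): pledging 70 → total 180, payoff 41. No gain.
Firm 4 (pledges 0, payoff 111): pledging 50 → total 160, payoff 61. No gain.
Firm 5 (pledges 40, payoff 71): dropping to 0 → total 70, payoff 0. No gain.

Yes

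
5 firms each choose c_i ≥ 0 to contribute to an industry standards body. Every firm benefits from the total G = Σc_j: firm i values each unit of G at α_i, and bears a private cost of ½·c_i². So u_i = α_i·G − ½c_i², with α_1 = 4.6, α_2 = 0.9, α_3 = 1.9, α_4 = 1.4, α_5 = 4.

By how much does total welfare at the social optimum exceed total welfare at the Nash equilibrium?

Firm i's FOC: ∂u_i/∂c_i = α_i − c_i = 0, so c_i* = α_i.
NE contributions = (4.6, 0.9, 1.9, 1.4, 4); G = 12.8.
W^NE = (Σα)·G − ½Σα_i² = 12.8² − ½·43.54 = 142.07.
Planner sets c_i = Σα_j = 12.8 for every i, so G^SO = 5·12.8 = 64.
W^SO = (Σα)·G^SO − ½·5·(Σα)² = (5/2)·12.8² = 409.6.
Deadweight loss = W^SO − W^NE = 267.53.

267.53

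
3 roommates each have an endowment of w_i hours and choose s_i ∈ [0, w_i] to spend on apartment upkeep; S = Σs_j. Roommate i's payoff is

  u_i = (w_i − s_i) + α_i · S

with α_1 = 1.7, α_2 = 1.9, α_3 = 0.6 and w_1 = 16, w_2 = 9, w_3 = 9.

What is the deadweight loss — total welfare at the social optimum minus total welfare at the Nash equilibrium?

∂u_i/∂s_i = α_i − 1, so roommate i contributes w_i if α_i > 1, else 0.
α_i > 1 for i ∈ {1, 2}; NE contributions (16, 9, 0), S = 25.
W^NE = Σw_i − S^NE + (Σα_i)·S^NE = 34 + 3.2·25 = 114.
Planner: ∂(Σu_j)/∂s_i = Σα_j − 1 = 3.2 > 0, so everyone contributes w_i; S^SO = 34, W^SO = 34 + 3.2·34 = 142.8.
Deadweight loss = 28.8.

28.8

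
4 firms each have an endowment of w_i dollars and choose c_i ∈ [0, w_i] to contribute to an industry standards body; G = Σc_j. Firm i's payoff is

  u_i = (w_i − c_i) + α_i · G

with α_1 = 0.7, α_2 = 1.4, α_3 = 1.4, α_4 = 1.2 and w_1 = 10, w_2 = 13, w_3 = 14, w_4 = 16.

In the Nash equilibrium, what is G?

43

∂u_i/∂c_i = α_i − 1, so firm i contributes w_i if α_i > 1, else 0.
α_i > 1 for i ∈ {2, 3, 4}; NE contributions (0, 13, 14, 16), G = 43.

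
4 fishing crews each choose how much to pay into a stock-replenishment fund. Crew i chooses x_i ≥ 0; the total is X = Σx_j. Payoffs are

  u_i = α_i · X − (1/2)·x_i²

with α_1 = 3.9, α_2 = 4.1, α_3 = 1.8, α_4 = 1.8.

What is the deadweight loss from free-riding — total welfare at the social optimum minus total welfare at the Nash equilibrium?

Crew i's FOC: ∂u_i/∂x_i = α_i − x_i = 0, so x_i* = α_i.
NE contributions = (3.9, 4.1, 1.8, 1.8); X = 11.6.
W^NE = (Σα)·X − ½Σα_i² = 11.6² − ½·38.5 = 115.31.
Planner sets x_i = Σα_j = 11.6 for every i, so X^SO = 4·11.6 = 46.4.
W^SO = (Σα)·X^SO − ½·4·(Σα)² = (4/2)·11.6² = 269.12.
Deadweight loss = W^SO − W^NE = 153.81.

153.81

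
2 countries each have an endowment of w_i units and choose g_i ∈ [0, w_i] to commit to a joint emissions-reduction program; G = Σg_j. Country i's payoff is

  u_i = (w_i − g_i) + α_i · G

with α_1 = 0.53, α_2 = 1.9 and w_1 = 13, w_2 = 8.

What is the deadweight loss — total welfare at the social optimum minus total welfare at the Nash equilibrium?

18.59

∂u_i/∂g_i = α_i − 1, so country i contributes w_i if α_i > 1, else 0.
α_i > 1 for i ∈ {2}; NE contributions (0, 8), G = 8.
W^NE = Σw_i − G^NE + (Σα_i)·G^NE = 21 + 1.43·8 = 32.44.
Planner: ∂(Σu_j)/∂g_i = Σα_j − 1 = 1.43 > 0, so everyone contributes w_i; G^SO = 21, W^SO = 21 + 1.43·21 = 51.03.
Deadweight loss = 18.59.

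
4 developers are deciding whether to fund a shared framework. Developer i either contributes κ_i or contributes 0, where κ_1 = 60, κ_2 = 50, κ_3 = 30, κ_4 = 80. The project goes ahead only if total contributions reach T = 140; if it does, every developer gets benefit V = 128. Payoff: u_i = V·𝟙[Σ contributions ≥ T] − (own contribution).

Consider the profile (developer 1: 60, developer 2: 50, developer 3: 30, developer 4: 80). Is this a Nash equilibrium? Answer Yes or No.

Total = 220 ≥ 140: provided.
Developer 1 (pledges 60, payoff 68): dropping to 0 → total 160, payoff 128. Profitable deviation.

No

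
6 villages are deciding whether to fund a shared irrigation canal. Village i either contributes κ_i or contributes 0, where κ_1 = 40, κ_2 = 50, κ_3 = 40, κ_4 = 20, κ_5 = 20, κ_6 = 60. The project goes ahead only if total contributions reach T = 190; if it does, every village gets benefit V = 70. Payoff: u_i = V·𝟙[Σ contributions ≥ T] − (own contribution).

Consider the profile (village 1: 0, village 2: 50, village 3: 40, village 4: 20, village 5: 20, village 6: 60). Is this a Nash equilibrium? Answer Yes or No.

Yes

Total = 190 ≥ 190: provided.
Village 1 (pledges 0, payoff 70): pledging 40 → total 230, payoff 30. No gain.
Village 2 (pledges 50, payoff 20): dropping to 0 → total 140, payoff 0. No gain.
Village 3 (pledges 40, payoff 30): dropping to 0 → total 150, payoff 0. No gain.
Village 4 (pledges 20, payoff 50): dropping to 0 → total 170, payoff 0. No gain.
Village 5 (pledges 20, payoff 50): dropping to 0 → total 170, payoff 0. No gain.
Village 6 (pledges 60, payoff 10): dropping to 0 → total 130, payoff 0. No gain.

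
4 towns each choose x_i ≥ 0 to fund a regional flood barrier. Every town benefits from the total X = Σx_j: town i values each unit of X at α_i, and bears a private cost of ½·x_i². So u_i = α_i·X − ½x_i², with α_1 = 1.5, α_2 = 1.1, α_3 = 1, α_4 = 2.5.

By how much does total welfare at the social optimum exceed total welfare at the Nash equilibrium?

42.565

Town i's FOC: ∂u_i/∂x_i = α_i − x_i = 0, so x_i* = α_i.
NE contributions = (1.5, 1.1, 1, 2.5); X = 6.1.
W^NE = (Σα)·X − ½Σα_i² = 6.1² − ½·10.71 = 31.855.
Planner sets x_i = Σα_j = 6.1 for every i, so X^SO = 4·6.1 = 24.4.
W^SO = (Σα)·X^SO − ½·4·(Σα)² = (4/2)·6.1² = 74.42.
Deadweight loss = W^SO − W^NE = 42.565.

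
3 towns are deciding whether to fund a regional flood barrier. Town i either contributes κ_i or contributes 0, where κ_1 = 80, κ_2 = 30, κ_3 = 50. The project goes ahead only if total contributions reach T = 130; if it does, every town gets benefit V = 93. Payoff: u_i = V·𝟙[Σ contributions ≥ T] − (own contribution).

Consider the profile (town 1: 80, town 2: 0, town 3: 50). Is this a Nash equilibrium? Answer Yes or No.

Total = 130 ≥ 130: provided.
Town 1 (pledges 80, payoff 13): dropping to 0 → total 50, payoff 0. No gain.
Town 2 (pledges 0, payoff 93): pledging 30 → total 160, payoff 63. No gain.
Town 3 (pledges 50, payoff 43): dropping to 0 → total 80, payoff 0. No gain.

Yes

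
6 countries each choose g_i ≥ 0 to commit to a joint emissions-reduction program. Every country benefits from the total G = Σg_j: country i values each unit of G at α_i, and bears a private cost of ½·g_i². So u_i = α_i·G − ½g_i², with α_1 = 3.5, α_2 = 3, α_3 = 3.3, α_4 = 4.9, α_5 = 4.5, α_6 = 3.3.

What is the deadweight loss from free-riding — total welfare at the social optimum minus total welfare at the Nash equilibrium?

1056.145

Country i's FOC: ∂u_i/∂g_i = α_i − g_i = 0, so g_i* = α_i.
NE contributions = (3.5, 3, 3.3, 4.9, 4.5, 3.3); G = 22.5.
W^NE = (Σα)·G − ½Σα_i² = 22.5² − ½·87.29 = 462.605.
Planner sets g_i = Σα_j = 22.5 for every i, so G^SO = 6·22.5 = 135.
W^SO = (Σα)·G^SO − ½·6·(Σα)² = (6/2)·22.5² = 1518.75.
Deadweight loss = W^SO − W^NE = 1056.145.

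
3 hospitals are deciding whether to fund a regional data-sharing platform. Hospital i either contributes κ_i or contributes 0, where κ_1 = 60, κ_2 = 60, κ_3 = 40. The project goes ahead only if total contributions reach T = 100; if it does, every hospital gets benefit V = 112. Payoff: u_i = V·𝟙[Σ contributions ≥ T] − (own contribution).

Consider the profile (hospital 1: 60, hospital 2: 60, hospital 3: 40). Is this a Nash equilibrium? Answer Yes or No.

No

Total = 160 ≥ 100: provided.
Hospital 1 (pledges 60, payoff 52): dropping to 0 → total 100, payoff 112. Profitable deviation.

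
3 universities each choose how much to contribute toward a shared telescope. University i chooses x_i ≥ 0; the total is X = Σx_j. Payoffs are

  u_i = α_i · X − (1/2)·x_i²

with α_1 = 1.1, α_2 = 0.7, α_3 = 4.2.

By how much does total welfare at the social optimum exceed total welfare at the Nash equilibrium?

27.67

University i's FOC: ∂u_i/∂x_i = α_i − x_i = 0, so x_i* = α_i.
NE contributions = (1.1, 0.7, 4.2); X = 6.
W^NE = (Σα)·X − ½Σα_i² = 6² − ½·19.34 = 26.33.
Planner sets x_i = Σα_j = 6 for every i, so X^SO = 3·6 = 18.
W^SO = (Σα)·X^SO − ½·3·(Σα)² = (3/2)·6² = 54.
Deadweight loss = W^SO − W^NE = 27.67.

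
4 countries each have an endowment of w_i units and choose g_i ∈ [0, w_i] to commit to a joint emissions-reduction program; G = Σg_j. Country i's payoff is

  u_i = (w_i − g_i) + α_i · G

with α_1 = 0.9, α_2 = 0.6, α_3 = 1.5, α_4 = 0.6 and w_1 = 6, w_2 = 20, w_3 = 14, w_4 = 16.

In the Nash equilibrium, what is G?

14

∂u_i/∂g_i = α_i − 1, so country i contributes w_i if α_i > 1, else 0.
α_i > 1 for i ∈ {3}; NE contributions (0, 0, 14, 0), G = 14.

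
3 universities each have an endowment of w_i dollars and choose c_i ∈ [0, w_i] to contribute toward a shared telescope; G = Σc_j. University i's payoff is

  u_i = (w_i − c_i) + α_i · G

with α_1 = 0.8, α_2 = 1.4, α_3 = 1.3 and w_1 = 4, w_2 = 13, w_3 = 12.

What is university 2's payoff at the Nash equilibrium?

35

∂u_i/∂c_i = α_i − 1, so university i contributes w_i if α_i > 1, else 0.
α_i > 1 for i ∈ {2, 3}; NE contributions (0, 13, 12), G = 25.
u_2 = (13 − 13) + 1.4·25 = 35.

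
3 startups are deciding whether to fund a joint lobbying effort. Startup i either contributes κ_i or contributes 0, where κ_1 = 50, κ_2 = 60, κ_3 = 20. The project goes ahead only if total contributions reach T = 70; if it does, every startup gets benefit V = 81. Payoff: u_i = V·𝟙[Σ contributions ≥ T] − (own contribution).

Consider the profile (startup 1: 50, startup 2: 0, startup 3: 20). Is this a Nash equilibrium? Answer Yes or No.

Yes

Total = 70 ≥ 70: provided.
Startup 1 (pledges 50, payoff 31): dropping to 0 → total 20, payoff 0. No gain.
Startup 2 (pledges 0, payoff 81): pledging 60 → total 130, payoff 21. No gain.
Startup 3 (pledges 20, payoff 61): dropping to 0 → total 50, payoff 0. No gain.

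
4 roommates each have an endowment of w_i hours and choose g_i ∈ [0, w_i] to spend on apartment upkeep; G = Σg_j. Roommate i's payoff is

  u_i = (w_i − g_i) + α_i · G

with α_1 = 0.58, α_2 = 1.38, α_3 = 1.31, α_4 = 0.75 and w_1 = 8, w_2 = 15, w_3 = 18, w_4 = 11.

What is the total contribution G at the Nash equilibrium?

∂u_i/∂g_i = α_i − 1, so roommate i contributes w_i if α_i > 1, else 0.
α_i > 1 for i ∈ {2, 3}; NE contributions (0, 15, 18, 0), G = 33.

33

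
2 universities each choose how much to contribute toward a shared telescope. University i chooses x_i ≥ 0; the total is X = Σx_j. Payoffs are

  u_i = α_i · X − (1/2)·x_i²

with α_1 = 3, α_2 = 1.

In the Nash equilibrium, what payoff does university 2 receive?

University i's FOC: ∂u_i/∂x_i = α_i − x_i = 0, so x_i* = α_i.
NE contributions = (3, 1); X = 4.
u_2 = α_2·X − ½·(x_2)² = 1·4 − ½·1² = 3.5.

3.5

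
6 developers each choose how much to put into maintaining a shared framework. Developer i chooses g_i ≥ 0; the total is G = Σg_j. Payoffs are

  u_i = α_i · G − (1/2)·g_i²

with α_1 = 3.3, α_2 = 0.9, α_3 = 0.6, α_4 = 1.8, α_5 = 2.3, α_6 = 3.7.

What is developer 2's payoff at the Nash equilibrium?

10.935

Developer i's FOC: ∂u_i/∂g_i = α_i − g_i = 0, so g_i* = α_i.
NE contributions = (3.3, 0.9, 0.6, 1.8, 2.3, 3.7); G = 12.6.
u_2 = α_2·G − ½·(g_2)² = 0.9·12.6 − ½·0.9² = 10.935.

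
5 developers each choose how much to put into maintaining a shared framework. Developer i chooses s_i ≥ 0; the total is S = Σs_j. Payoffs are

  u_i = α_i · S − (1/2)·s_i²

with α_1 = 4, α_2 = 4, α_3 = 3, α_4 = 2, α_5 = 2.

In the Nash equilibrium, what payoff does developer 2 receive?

Developer i's FOC: ∂u_i/∂s_i = α_i − s_i = 0, so s_i* = α_i.
NE contributions = (4, 4, 3, 2, 2); S = 15.
u_2 = α_2·S − ½·(s_2)² = 4·15 − ½·4² = 52.

52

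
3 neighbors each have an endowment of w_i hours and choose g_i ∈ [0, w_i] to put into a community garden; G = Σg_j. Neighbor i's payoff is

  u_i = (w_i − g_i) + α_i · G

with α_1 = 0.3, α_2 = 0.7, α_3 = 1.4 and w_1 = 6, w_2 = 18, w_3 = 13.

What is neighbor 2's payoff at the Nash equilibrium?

27.1

∂u_i/∂g_i = α_i − 1, so neighbor i contributes w_i if α_i > 1, else 0.
α_i > 1 for i ∈ {3}; NE contributions (0, 0, 13), G = 13.
u_2 = (18 − 0) + 0.7·13 = 27.1.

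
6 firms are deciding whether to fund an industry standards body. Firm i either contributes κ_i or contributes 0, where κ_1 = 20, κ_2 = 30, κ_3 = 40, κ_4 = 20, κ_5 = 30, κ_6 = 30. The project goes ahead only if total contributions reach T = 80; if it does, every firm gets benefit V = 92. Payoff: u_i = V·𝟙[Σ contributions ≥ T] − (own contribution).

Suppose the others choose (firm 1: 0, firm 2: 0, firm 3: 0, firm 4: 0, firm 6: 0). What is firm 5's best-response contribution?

0

Others' total = 0. Even contributing 30 gives 30 < 80: no benefit either way.
Best response: 0.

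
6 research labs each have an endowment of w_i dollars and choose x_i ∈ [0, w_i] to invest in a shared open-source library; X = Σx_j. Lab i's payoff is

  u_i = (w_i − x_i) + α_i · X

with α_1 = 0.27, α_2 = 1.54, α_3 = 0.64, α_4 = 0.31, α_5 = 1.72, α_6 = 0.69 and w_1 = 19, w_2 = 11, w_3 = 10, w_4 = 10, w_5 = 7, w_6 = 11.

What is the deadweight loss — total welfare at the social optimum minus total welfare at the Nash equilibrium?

∂u_i/∂x_i = α_i − 1, so lab i contributes w_i if α_i > 1, else 0.
α_i > 1 for i ∈ {2, 5}; NE contributions (0, 11, 0, 0, 7, 0), X = 18.
W^NE = Σw_i − X^NE + (Σα_i)·X^NE = 68 + 4.17·18 = 143.06.
Planner: ∂(Σu_j)/∂x_i = Σα_j − 1 = 4.17 > 0, so everyone contributes w_i; X^SO = 68, W^SO = 68 + 4.17·68 = 351.56.
Deadweight loss = 208.5.

208.5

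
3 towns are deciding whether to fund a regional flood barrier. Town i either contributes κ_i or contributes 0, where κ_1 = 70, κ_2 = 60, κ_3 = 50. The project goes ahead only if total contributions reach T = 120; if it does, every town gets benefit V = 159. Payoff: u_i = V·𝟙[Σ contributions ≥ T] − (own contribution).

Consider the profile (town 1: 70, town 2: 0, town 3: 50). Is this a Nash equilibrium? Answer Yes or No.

Total = 120 ≥ 120: provided.
Town 1 (pledges 70, payoff 89): dropping to 0 → total 50, payoff 0. No gain.
Town 2 (pledges 0, payoff 159): pledging 60 → total 180, payoff 99. No gain.
Town 3 (pledges 50, payoff 109): dropping to 0 → total 70, payoff 0. No gain.

Yes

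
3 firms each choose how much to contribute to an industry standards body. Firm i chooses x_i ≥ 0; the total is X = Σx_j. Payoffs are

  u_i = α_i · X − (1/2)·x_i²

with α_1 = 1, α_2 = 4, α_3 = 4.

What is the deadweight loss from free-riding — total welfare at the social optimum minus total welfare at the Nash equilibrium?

57

Firm i's FOC: ∂u_i/∂x_i = α_i − x_i = 0, so x_i* = α_i.
NE contributions = (1, 4, 4); X = 9.
W^NE = (Σα)·X − ½Σα_i² = 9² − ½·33 = 64.5.
Planner sets x_i = Σα_j = 9 for every i, so X^SO = 3·9 = 27.
W^SO = (Σα)·X^SO − ½·3·(Σα)² = (3/2)·9² = 121.5.
Deadweight loss = W^SO − W^NE = 57.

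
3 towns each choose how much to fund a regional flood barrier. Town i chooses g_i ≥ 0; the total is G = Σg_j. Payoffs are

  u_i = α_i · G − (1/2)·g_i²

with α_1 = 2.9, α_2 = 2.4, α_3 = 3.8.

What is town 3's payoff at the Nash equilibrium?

Town i's FOC: ∂u_i/∂g_i = α_i − g_i = 0, so g_i* = α_i.
NE contributions = (2.9, 2.4, 3.8); G = 9.1.
u_3 = α_3·G − ½·(g_3)² = 3.8·9.1 − ½·3.8² = 27.36.

27.36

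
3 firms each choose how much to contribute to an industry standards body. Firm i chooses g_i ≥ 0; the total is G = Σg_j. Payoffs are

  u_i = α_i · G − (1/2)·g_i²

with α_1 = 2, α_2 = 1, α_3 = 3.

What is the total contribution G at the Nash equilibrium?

6

Firm i's FOC: ∂u_i/∂g_i = α_i − g_i = 0, so g_i* = α_i.
NE contributions = (2, 1, 3); G = 6.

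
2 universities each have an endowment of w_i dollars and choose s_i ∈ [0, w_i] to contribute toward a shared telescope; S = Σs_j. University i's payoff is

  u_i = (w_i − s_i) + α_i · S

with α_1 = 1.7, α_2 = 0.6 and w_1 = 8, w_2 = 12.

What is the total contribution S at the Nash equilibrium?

8

∂u_i/∂s_i = α_i − 1, so university i contributes w_i if α_i > 1, else 0.
α_i > 1 for i ∈ {1}; NE contributions (8, 0), S = 8.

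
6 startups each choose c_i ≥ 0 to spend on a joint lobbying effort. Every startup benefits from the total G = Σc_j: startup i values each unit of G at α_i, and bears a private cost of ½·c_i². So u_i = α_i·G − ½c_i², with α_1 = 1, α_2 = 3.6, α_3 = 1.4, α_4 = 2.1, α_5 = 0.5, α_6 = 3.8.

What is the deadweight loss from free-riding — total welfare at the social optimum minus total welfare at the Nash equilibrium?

Startup i's FOC: ∂u_i/∂c_i = α_i − c_i = 0, so c_i* = α_i.
NE contributions = (1, 3.6, 1.4, 2.1, 0.5, 3.8); G = 12.4.
W^NE = (Σα)·G − ½Σα_i² = 12.4² − ½·35.02 = 136.25.
Planner sets c_i = Σα_j = 12.4 for every i, so G^SO = 6·12.4 = 74.4.
W^SO = (Σα)·G^SO − ½·6·(Σα)² = (6/2)·12.4² = 461.28.
Deadweight loss = W^SO − W^NE = 325.03.

325.03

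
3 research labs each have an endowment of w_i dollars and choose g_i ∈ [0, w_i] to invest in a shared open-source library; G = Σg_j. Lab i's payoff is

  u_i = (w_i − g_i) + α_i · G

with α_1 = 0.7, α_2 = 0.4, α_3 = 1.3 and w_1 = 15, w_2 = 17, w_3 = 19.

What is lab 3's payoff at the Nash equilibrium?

24.7

∂u_i/∂g_i = α_i − 1, so lab i contributes w_i if α_i > 1, else 0.
α_i > 1 for i ∈ {3}; NE contributions (0, 0, 19), G = 19.
u_3 = (19 − 19) + 1.3·19 = 24.7.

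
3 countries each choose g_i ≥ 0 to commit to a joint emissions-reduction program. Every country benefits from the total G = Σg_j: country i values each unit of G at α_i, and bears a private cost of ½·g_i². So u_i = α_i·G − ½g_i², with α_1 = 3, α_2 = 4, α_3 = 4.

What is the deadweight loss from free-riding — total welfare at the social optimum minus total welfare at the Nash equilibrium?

Country i's FOC: ∂u_i/∂g_i = α_i − g_i = 0, so g_i* = α_i.
NE contributions = (3, 4, 4); G = 11.
W^NE = (Σα)·G − ½Σα_i² = 11² − ½·41 = 100.5.
Planner sets g_i = Σα_j = 11 for every i, so G^SO = 3·11 = 33.
W^SO = (Σα)·G^SO − ½·3·(Σα)² = (3/2)·11² = 181.5.
Deadweight loss = W^SO − W^NE = 81.

81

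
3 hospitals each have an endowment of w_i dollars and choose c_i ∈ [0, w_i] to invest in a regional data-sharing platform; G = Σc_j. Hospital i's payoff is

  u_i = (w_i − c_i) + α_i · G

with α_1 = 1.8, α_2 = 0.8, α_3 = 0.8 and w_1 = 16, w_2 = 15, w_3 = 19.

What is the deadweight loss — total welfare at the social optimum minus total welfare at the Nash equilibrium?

∂u_i/∂c_i = α_i − 1, so hospital i contributes w_i if α_i > 1, else 0.
α_i > 1 for i ∈ {1}; NE contributions (16, 0, 0), G = 16.
W^NE = Σw_i − G^NE + (Σα_i)·G^NE = 50 + 2.4·16 = 88.4.
Planner: ∂(Σu_j)/∂c_i = Σα_j − 1 = 2.4 > 0, so everyone contributes w_i; G^SO = 50, W^SO = 50 + 2.4·50 = 170.
Deadweight loss = 81.6.

81.6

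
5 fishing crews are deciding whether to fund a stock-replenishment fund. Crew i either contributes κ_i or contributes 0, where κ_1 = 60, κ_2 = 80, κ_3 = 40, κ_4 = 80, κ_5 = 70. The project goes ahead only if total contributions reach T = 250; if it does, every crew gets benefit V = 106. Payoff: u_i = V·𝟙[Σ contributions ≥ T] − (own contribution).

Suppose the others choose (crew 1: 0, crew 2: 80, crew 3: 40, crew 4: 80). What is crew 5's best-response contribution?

70

Others' total = 200. Contributing 70 brings total to 270 ≥ 250: gain V − κ_5 = 36.
Best response: 70.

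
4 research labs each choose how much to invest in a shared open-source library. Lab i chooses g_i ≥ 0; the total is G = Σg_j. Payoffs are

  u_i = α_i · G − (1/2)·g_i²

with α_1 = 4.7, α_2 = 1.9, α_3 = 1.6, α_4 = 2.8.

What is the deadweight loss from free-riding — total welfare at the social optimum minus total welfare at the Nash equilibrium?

Lab i's FOC: ∂u_i/∂g_i = α_i − g_i = 0, so g_i* = α_i.
NE contributions = (4.7, 1.9, 1.6, 2.8); G = 11.
W^NE = (Σα)·G − ½Σα_i² = 11² − ½·36.1 = 102.95.
Planner sets g_i = Σα_j = 11 for every i, so G^SO = 4·11 = 44.
W^SO = (Σα)·G^SO − ½·4·(Σα)² = (4/2)·11² = 242.
Deadweight loss = W^SO − W^NE = 139.05.

139.05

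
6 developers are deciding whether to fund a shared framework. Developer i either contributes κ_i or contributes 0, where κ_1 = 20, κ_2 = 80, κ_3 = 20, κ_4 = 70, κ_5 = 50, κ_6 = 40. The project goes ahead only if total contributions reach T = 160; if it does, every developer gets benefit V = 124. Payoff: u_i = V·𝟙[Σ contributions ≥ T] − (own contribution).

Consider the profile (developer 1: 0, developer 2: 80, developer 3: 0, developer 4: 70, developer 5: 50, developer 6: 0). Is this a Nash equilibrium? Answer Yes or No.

Yes

Total = 200 ≥ 160: provided.
Developer 1 (pledges 0, payoff 124): pledging 20 → total 220, payoff 104. No gain.
Developer 2 (pledges 80, payoff 44): dropping to 0 → total 120, payoff 0. No gain.
Developer 3 (pledges 0, payoff 124): pledging 20 → total 220, payoff 104. No gain.
Developer 4 (pledges 70, payoff 54): dropping to 0 → total 130, payoff 0. No gain.
Developer 5 (pledges 50, payoff 74): dropping to 0 → total 150, payoff 0. No gain.
Developer 6 (pledges 0, payoff 124): pledging 40 → total 240, payoff 84. No gain.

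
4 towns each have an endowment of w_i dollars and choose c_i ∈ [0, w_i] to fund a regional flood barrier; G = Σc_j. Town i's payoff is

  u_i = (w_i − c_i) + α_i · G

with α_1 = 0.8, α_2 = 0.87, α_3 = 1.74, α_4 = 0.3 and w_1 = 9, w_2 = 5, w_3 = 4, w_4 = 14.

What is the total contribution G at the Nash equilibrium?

∂u_i/∂c_i = α_i − 1, so town i contributes w_i if α_i > 1, else 0.
α_i > 1 for i ∈ {3}; NE contributions (0, 0, 4, 0), G = 4.

4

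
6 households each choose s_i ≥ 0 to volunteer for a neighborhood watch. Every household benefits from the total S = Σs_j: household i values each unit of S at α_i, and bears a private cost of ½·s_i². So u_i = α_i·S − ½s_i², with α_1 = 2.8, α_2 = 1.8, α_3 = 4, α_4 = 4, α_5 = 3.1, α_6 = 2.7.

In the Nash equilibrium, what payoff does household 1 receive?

Household i's FOC: ∂u_i/∂s_i = α_i − s_i = 0, so s_i* = α_i.
NE contributions = (2.8, 1.8, 4, 4, 3.1, 2.7); S = 18.4.
u_1 = α_1·S − ½·(s_1)² = 2.8·18.4 − ½·2.8² = 47.6.

47.6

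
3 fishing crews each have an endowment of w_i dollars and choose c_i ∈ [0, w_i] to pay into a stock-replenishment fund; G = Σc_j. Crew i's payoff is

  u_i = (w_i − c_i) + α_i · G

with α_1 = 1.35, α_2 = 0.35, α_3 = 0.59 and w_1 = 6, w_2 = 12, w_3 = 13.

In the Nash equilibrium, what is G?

∂u_i/∂c_i = α_i − 1, so crew i contributes w_i if α_i > 1, else 0.
α_i > 1 for i ∈ {1}; NE contributions (6, 0, 0), G = 6.

6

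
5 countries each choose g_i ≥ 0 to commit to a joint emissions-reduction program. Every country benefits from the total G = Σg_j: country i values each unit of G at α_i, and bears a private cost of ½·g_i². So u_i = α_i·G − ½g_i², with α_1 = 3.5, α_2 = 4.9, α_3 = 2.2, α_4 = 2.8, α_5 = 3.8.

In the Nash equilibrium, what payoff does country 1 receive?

54.075

Country i's FOC: ∂u_i/∂g_i = α_i − g_i = 0, so g_i* = α_i.
NE contributions = (3.5, 4.9, 2.2, 2.8, 3.8); G = 17.2.
u_1 = α_1·G − ½·(g_1)² = 3.5·17.2 − ½·3.5² = 54.075.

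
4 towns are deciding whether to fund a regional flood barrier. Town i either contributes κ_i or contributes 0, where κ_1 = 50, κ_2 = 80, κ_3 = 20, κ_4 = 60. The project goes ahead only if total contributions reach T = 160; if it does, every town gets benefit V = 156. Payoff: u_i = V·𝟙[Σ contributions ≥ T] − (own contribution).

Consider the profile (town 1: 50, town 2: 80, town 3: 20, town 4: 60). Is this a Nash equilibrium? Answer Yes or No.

No

Total = 210 ≥ 160: provided.
Town 1 (pledges 50, payoff 106): dropping to 0 → total 160, payoff 156. Profitable deviation.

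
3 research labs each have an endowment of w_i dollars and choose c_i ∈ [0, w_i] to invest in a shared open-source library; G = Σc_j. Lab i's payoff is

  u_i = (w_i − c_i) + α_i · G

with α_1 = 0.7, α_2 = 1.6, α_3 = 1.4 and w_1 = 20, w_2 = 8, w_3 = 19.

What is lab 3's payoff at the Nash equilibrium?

37.8

∂u_i/∂c_i = α_i − 1, so lab i contributes w_i if α_i > 1, else 0.
α_i > 1 for i ∈ {2, 3}; NE contributions (0, 8, 19), G = 27.
u_3 = (19 − 19) + 1.4·27 = 37.8.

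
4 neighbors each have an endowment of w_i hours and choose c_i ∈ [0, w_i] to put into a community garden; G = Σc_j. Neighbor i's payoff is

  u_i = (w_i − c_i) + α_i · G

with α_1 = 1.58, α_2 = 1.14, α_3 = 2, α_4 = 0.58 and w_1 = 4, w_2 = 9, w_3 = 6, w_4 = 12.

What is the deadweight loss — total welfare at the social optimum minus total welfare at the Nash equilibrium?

51.6

∂u_i/∂c_i = α_i − 1, so neighbor i contributes w_i if α_i > 1, else 0.
α_i > 1 for i ∈ {1, 2, 3}; NE contributions (4, 9, 6, 0), G = 19.
W^NE = Σw_i − G^NE + (Σα_i)·G^NE = 31 + 4.3·19 = 112.7.
Planner: ∂(Σu_j)/∂c_i = Σα_j − 1 = 4.3 > 0, so everyone contributes w_i; G^SO = 31, W^SO = 31 + 4.3·31 = 164.3.
Deadweight loss = 51.6.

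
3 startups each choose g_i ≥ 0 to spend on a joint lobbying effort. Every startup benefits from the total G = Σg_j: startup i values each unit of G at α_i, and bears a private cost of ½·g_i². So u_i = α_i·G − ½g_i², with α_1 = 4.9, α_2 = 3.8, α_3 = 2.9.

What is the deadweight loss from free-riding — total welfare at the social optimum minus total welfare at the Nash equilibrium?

Startup i's FOC: ∂u_i/∂g_i = α_i − g_i = 0, so g_i* = α_i.
NE contributions = (4.9, 3.8, 2.9); G = 11.6.
W^NE = (Σα)·G − ½Σα_i² = 11.6² − ½·46.86 = 111.13.
Planner sets g_i = Σα_j = 11.6 for every i, so G^SO = 3·11.6 = 34.8.
W^SO = (Σα)·G^SO − ½·3·(Σα)² = (3/2)·11.6² = 201.84.
Deadweight loss = W^SO − W^NE = 90.71.

90.71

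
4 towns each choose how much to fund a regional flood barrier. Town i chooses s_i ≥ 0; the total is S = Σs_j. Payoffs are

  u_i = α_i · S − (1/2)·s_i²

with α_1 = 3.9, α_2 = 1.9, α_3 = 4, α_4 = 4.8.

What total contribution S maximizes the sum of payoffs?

Planner FOC: ∂(Σu_j)/∂s_i = (Σα_j) − s_i = 0, so s_i^SO = Σα_j = 14.6 for every i; S^SO = 58.4.

58.4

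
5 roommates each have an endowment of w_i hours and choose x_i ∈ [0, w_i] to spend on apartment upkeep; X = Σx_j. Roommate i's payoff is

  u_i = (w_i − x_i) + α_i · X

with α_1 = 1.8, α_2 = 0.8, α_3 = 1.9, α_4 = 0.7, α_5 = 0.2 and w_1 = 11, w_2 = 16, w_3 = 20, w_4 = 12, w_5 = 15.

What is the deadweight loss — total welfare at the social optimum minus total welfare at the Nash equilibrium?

∂u_i/∂x_i = α_i − 1, so roommate i contributes w_i if α_i > 1, else 0.
α_i > 1 for i ∈ {1, 3}; NE contributions (11, 0, 20, 0, 0), X = 31.
W^NE = Σw_i − X^NE + (Σα_i)·X^NE = 74 + 4.4·31 = 210.4.
Planner: ∂(Σu_j)/∂x_i = Σα_j − 1 = 4.4 > 0, so everyone contributes w_i; X^SO = 74, W^SO = 74 + 4.4·74 = 399.6.
Deadweight loss = 189.2.

189.2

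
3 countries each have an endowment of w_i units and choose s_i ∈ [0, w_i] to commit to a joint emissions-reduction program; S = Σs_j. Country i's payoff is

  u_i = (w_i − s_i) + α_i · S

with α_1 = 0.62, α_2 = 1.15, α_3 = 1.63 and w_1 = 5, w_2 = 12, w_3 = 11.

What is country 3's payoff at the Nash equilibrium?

37.49

∂u_i/∂s_i = α_i − 1, so country i contributes w_i if α_i > 1, else 0.
α_i > 1 for i ∈ {2, 3}; NE contributions (0, 12, 11), S = 23.
u_3 = (11 − 11) + 1.63·23 = 37.49.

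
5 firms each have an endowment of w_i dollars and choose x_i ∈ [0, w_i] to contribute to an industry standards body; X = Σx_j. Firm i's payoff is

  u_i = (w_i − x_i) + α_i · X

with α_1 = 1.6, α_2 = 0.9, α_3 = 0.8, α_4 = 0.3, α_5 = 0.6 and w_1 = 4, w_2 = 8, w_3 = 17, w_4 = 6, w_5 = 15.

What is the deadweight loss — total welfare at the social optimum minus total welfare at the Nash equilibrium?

∂u_i/∂x_i = α_i − 1, so firm i contributes w_i if α_i > 1, else 0.
α_i > 1 for i ∈ {1}; NE contributions (4, 0, 0, 0, 0), X = 4.
W^NE = Σw_i − X^NE + (Σα_i)·X^NE = 50 + 3.2·4 = 62.8.
Planner: ∂(Σu_j)/∂x_i = Σα_j − 1 = 3.2 > 0, so everyone contributes w_i; X^SO = 50, W^SO = 50 + 3.2·50 = 210.
Deadweight loss = 147.2.

147.2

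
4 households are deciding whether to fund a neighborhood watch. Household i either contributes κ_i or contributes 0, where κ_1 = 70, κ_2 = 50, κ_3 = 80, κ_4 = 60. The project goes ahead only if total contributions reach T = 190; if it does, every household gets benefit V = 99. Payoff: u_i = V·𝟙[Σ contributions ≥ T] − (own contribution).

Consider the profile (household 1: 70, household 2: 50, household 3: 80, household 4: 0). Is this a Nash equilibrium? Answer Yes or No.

Total = 200 ≥ 190: provided.
Household 1 (pledges 70, payoff 29): dropping to 0 → total 130, payoff 0. No gain.
Household 2 (pledges 50, payoff 49): dropping to 0 → total 150, payoff 0. No gain.
Household 3 (pledges 80, payoff 19): dropping to 0 → total 120, payoff 0. No gain.
Household 4 (pledges 0, payoff 99): pledging 60 → total 260, payoff 39. No gain.

Yes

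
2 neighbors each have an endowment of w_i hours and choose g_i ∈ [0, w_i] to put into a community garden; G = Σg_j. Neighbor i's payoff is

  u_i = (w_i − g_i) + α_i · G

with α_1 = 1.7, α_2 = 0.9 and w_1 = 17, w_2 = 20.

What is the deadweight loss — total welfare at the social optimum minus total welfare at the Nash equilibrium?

∂u_i/∂g_i = α_i − 1, so neighbor i contributes w_i if α_i > 1, else 0.
α_i > 1 for i ∈ {1}; NE contributions (17, 0), G = 17.
W^NE = Σw_i − G^NE + (Σα_i)·G^NE = 37 + 1.6·17 = 64.2.
Planner: ∂(Σu_j)/∂g_i = Σα_j − 1 = 1.6 > 0, so everyone contributes w_i; G^SO = 37, W^SO = 37 + 1.6·37 = 96.2.
Deadweight loss = 32.

32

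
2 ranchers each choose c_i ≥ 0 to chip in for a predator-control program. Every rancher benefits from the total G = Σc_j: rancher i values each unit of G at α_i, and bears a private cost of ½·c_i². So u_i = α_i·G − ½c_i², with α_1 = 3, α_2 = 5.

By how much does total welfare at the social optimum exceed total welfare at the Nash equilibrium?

Rancher i's FOC: ∂u_i/∂c_i = α_i − c_i = 0, so c_i* = α_i.
NE contributions = (3, 5); G = 8.
W^NE = (Σα)·G − ½Σα_i² = 8² − ½·34 = 47.
Planner sets c_i = Σα_j = 8 for every i, so G^SO = 2·8 = 16.
W^SO = (Σα)·G^SO − ½·2·(Σα)² = (2/2)·8² = 64.
Deadweight loss = W^SO − W^NE = 17.

17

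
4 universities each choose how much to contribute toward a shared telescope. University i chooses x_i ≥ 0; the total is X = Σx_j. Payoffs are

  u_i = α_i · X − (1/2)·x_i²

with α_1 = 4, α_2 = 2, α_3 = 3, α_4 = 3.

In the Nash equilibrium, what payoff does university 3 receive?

University i's FOC: ∂u_i/∂x_i = α_i − x_i = 0, so x_i* = α_i.
NE contributions = (4, 2, 3, 3); X = 12.
u_3 = α_3·X − ½·(x_3)² = 3·12 − ½·3² = 31.5.

31.5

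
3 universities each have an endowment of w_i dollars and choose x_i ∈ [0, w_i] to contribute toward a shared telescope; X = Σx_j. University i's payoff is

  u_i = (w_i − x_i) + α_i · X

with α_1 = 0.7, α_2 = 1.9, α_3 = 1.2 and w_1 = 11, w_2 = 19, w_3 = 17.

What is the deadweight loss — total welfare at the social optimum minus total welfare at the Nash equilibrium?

∂u_i/∂x_i = α_i − 1, so university i contributes w_i if α_i > 1, else 0.
α_i > 1 for i ∈ {2, 3}; NE contributions (0, 19, 17), X = 36.
W^NE = Σw_i − X^NE + (Σα_i)·X^NE = 47 + 2.8·36 = 147.8.
Planner: ∂(Σu_j)/∂x_i = Σα_j − 1 = 2.8 > 0, so everyone contributes w_i; X^SO = 47, W^SO = 47 + 2.8·47 = 178.6.
Deadweight loss = 30.8.

30.8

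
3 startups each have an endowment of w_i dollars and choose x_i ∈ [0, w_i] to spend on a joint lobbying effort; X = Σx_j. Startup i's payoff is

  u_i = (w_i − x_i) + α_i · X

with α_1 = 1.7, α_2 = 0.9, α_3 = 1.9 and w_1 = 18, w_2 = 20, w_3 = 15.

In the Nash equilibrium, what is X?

33

∂u_i/∂x_i = α_i − 1, so startup i contributes w_i if α_i > 1, else 0.
α_i > 1 for i ∈ {1, 3}; NE contributions (18, 0, 15), X = 33.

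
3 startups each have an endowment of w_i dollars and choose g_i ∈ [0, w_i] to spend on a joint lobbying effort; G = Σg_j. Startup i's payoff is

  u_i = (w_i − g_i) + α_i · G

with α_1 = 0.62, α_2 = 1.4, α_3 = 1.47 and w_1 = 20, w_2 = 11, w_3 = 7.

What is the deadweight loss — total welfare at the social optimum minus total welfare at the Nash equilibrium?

∂u_i/∂g_i = α_i − 1, so startup i contributes w_i if α_i > 1, else 0.
α_i > 1 for i ∈ {2, 3}; NE contributions (0, 11, 7), G = 18.
W^NE = Σw_i − G^NE + (Σα_i)·G^NE = 38 + 2.49·18 = 82.82.
Planner: ∂(Σu_j)/∂g_i = Σα_j − 1 = 2.49 > 0, so everyone contributes w_i; G^SO = 38, W^SO = 38 + 2.49·38 = 132.62.
Deadweight loss = 49.8.

49.8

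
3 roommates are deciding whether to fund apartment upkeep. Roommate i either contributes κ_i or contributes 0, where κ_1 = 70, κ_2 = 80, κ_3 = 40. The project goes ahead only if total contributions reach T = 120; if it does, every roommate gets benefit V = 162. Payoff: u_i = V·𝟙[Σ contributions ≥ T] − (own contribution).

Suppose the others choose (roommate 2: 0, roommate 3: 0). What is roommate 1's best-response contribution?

0

Others' total = 0. Even contributing 70 gives 70 < 120: no benefit either way.
Best response: 0.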